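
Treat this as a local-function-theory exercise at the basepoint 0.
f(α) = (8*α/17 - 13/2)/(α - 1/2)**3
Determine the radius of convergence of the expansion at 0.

The radius of convergence is 1/2.

Denominator factor (α - 1/2)^3: pole of order 3 at 1/2, modulus 1/2.
The radius of convergence is the smallest modulus among the singular points: 1/2.


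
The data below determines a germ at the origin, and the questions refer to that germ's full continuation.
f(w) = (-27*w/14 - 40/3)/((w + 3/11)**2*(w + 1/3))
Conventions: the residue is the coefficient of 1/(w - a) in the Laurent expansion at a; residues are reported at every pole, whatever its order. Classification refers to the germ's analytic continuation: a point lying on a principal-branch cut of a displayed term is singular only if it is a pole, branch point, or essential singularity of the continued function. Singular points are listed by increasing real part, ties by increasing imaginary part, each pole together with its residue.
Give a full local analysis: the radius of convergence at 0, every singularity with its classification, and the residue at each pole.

Radius of convergence at 0: 3/11.
At -1/3: a pole of order 1; residue -193479/56.
At -3/11: a pole of order 2; residue 193479/56.

Denominator factor (w + 3/11)^2: pole of order 2 at -3/11, modulus 3/11.
Denominator factor (w + 1/3): pole of order 1 at -1/3, modulus 1/3.
The radius of convergence is the smallest modulus among the singular points: 3/11.
At the order-1 pole -1/3 set g(w) = (w - (-1/3))*f(w) = (-27*w/14 - 40/3)/(w + 3/11)**2.
Simple pole: residue = g(a) at a = -1/3, which is -193479/56.
At the order-2 pole -3/11 set g(w) = (w - (-3/11))^2*f(w) = (-27*w/14 - 40/3)/(w + 1/3).
Order-2 pole: residue = g'(a); g'(-3/11) = 193479/56, so the residue is 193479/56.
List the singular points by increasing real part (a conjugate pair: the negative imaginary part first).


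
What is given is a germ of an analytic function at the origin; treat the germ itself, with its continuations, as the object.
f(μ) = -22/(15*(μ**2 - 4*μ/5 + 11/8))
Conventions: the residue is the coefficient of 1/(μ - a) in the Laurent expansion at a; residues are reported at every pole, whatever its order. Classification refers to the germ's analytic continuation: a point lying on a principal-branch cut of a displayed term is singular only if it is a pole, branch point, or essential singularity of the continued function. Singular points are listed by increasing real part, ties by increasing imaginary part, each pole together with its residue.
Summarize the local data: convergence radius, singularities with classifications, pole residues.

Radius of convergence at 0: (1/4)*sqrt(22).
At (2/5) - ((9/20)*sqrt(6))*i: a pole of order 1; residue -((22/81)*sqrt(6))*i.
At (2/5) + ((9/20)*sqrt(6))*i: a pole of order 1; residue ((22/81)*sqrt(6))*i.

Denominator factor (μ**2 - 4*μ/5 + 11/8): discriminant -243/50, complex-conjugate roots (2/5) + ((9/20)*sqrt(6))*i and (2/5) - ((9/20)*sqrt(6))*i; poles of order 1, moduli (1/4)*sqrt(22) and (1/4)*sqrt(22).
The radius of convergence is the smallest modulus among the singular points: (1/4)*sqrt(22).
The factor μ**2 - 4*μ/5 + 11/8 splits as (μ - a)(μ - a') with a = (2/5) - ((9/20)*sqrt(6))*i, a' = (2/5) + ((9/20)*sqrt(6))*i. At the order-1 pole a set g(μ) = (μ - a)*f(μ) = [-22/15] / (μ - a').
Simple pole: residue = g(a) at a = (2/5) - ((9/20)*sqrt(6))*i, which is -((22/81)*sqrt(6))*i.
The factor μ**2 - 4*μ/5 + 11/8 splits as (μ - a)(μ - a') with a = (2/5) + ((9/20)*sqrt(6))*i, a' = (2/5) - ((9/20)*sqrt(6))*i. At the order-1 pole a set g(μ) = (μ - a)*f(μ) = [-22/15] / (μ - a').
Simple pole: residue = g(a) at a = (2/5) + ((9/20)*sqrt(6))*i, which is ((22/81)*sqrt(6))*i.
List the singular points by increasing real part (a conjugate pair: the negative imaginary part first).


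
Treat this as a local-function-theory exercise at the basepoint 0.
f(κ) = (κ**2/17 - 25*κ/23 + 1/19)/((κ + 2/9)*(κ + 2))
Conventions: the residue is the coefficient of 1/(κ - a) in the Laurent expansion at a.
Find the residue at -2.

The residue is -164601/118864.

At the order-1 pole -2 set g(κ) = (κ - (-2))*f(κ) = (κ**2/17 - 25*κ/23 + 1/19)/(κ + 2/9).
Simple pole: residue = g(a) at a = -2, which is -164601/118864.


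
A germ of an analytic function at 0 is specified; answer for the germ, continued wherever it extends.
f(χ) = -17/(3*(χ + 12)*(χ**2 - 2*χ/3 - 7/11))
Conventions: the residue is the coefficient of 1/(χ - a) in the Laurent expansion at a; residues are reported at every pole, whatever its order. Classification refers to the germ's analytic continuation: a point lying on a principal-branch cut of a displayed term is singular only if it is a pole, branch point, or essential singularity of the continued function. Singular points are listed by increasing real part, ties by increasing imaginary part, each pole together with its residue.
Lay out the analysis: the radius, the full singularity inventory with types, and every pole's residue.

Radius of convergence at 0: -1/3 + (1/33)*sqrt(814).
At -12: a pole of order 1; residue -187/4995.
At 1/3 - (1/33)*sqrt(814): a pole of order 1; residue 187/9990 + (187/19980)*sqrt(814).
At 1/3 + (1/33)*sqrt(814): a pole of order 1; residue 187/9990 - (187/19980)*sqrt(814).

Denominator factor (χ**2 - 2*χ/3 - 7/11): discriminant 296/99, real irrational roots 1/3 + (1/33)*sqrt(814) and 1/3 - (1/33)*sqrt(814); poles of order 1, moduli 1/3 + (1/33)*sqrt(814) and -1/3 + (1/33)*sqrt(814).
Denominator factor (χ + 12): pole of order 1 at -12, modulus 12.
The radius of convergence is the smallest modulus among the singular points: -1/3 + (1/33)*sqrt(814).
At the order-1 pole -12 set g(χ) = (χ - (-12))*f(χ) = -17/(3*(χ**2 - 2*χ/3 - 7/11)).
Simple pole: residue = g(a) at a = -12, which is -187/4995.
The factor χ**2 - 2*χ/3 - 7/11 splits as (χ - a)(χ - a') with a = 1/3 - (1/33)*sqrt(814), a' = 1/3 + (1/33)*sqrt(814). At the order-1 pole a set g(χ) = (χ - a)*f(χ) = [-17/(3*(χ + 12))] / (χ - a').
Simple pole: residue = g(a) at a = 1/3 - (1/33)*sqrt(814), which is 187/9990 + (187/19980)*sqrt(814).
The factor χ**2 - 2*χ/3 - 7/11 splits as (χ - a)(χ - a') with a = 1/3 + (1/33)*sqrt(814), a' = 1/3 - (1/33)*sqrt(814). At the order-1 pole a set g(χ) = (χ - a)*f(χ) = [-17/(3*(χ + 12))] / (χ - a').
Simple pole: residue = g(a) at a = 1/3 + (1/33)*sqrt(814), which is 187/9990 - (187/19980)*sqrt(814).
List the singular points by increasing real part (a conjugate pair: the negative imaginary part first).


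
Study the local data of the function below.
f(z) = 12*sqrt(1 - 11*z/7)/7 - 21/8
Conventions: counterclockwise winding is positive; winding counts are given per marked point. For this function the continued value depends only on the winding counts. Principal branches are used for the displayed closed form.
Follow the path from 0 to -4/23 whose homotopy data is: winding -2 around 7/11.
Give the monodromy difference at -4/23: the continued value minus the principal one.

Continued minus principal equals 0.

The rational part is single-valued and drops out of the difference; each branch term changes only by its own monodromy.
(12/7)*sqrt(1 - z/(7/11)): winding -2 is even, the square root returns to the same sheet, contribution 0.
Summing the contributions at z = -4/23 gives 0.


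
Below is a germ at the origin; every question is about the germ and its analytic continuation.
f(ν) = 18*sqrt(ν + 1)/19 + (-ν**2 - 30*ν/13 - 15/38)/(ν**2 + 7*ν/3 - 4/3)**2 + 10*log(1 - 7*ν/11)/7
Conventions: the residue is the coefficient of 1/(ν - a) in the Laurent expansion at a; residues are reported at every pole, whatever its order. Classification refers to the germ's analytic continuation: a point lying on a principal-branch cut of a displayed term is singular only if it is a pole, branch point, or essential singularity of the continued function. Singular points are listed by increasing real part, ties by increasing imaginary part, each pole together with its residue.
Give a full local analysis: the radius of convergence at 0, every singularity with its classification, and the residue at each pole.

Radius of convergence at 0: -7/6 + (1/6)*sqrt(97).
At -7/6 - (1/6)*sqrt(97): a pole of order 2; residue (48429/2324023)*sqrt(97).
At -1: an algebraic (square-root) branch point.
At -7/6 + (1/6)*sqrt(97): a pole of order 2; residue -(48429/2324023)*sqrt(97).
At 11/7: a logarithmic branch point.


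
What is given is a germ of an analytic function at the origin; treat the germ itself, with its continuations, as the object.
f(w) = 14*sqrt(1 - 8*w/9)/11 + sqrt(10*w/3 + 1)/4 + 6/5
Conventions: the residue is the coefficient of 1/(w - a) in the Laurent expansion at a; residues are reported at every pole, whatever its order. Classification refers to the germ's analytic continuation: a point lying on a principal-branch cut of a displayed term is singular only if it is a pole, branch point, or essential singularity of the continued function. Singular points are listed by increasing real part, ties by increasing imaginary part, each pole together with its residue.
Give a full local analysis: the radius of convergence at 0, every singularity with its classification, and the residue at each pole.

Branch term (14/11)*sqrt(1 - w/(9/8)): its argument vanishes at w = 9/8, a square-root branch point, modulus 9/8.
Branch term (1/4)*sqrt(1 - w/(-3/10)): its argument vanishes at w = -3/10, a square-root branch point, modulus 3/10.
The radius of convergence is the smallest modulus among the singular points: 3/10.
List the singular points by increasing real part (a conjugate pair: the negative imaginary part first).

Radius of convergence at 0: 3/10.
At -3/10: an algebraic (square-root) branch point.
At 9/8: an algebraic (square-root) branch point.


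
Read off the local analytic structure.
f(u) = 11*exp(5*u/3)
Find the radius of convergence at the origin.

The radius of convergence is infinite.

The factor exp(5*u/3) is entire and contributes no finite singular point.
The polynomial part has no poles.
No finite singular points: the Taylor series at 0 converges everywhere.


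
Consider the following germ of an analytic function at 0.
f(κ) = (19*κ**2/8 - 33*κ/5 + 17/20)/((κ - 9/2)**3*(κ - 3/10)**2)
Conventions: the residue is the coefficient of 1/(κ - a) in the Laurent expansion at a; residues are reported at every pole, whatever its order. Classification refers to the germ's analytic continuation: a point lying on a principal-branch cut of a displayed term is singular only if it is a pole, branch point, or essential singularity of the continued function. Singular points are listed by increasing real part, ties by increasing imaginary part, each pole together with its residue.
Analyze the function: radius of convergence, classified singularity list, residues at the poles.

Radius of convergence at 0: 3/10.
At 3/10: a pole of order 2; residue 163225/2074464.
At 9/2: a pole of order 3; residue -163225/2074464.

Denominator factor (κ - 9/2)^3: pole of order 3 at 9/2, modulus 9/2.
Denominator factor (κ - 3/10)^2: pole of order 2 at 3/10, modulus 3/10.
The radius of convergence is the smallest modulus among the singular points: 3/10.
At the order-2 pole 3/10 set g(κ) = (κ - (3/10))^2*f(κ) = (19*κ**2/8 - 33*κ/5 + 17/20)/(κ - 9/2)**3.
Order-2 pole: residue = g'(a); g'(3/10) = 163225/2074464, so the residue is 163225/2074464.
At the order-3 pole 9/2 set g(κ) = (κ - (9/2))^3*f(κ) = (19*κ**2/8 - 33*κ/5 + 17/20)/(κ - 3/10)**2.
Order-3 pole: residue = g''(a)/2; g''(9/2) = -163225/1037232, so the residue is -163225/2074464.
List the singular points by increasing real part (a conjugate pair: the negative imaginary part first).


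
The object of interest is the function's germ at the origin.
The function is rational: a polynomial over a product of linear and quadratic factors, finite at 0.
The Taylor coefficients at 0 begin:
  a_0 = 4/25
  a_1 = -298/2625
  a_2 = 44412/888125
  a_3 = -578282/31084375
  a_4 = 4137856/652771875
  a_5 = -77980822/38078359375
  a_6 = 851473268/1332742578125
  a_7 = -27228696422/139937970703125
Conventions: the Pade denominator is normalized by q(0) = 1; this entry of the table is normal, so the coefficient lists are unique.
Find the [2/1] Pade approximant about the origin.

The Pade approximant has numerator coefficients [4/25, -174872/3238375, 32848721/4226079375]; denominator coefficients [1, 289141/777210].


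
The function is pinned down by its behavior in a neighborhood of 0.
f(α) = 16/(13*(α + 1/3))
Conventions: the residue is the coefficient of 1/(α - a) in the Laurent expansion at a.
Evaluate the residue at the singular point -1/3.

At the order-1 pole -1/3 set g(α) = (α - (-1/3))*f(α) = 16/13.
Simple pole: residue = g(a) at a = -1/3, which is 16/13.

The residue is 16/13.


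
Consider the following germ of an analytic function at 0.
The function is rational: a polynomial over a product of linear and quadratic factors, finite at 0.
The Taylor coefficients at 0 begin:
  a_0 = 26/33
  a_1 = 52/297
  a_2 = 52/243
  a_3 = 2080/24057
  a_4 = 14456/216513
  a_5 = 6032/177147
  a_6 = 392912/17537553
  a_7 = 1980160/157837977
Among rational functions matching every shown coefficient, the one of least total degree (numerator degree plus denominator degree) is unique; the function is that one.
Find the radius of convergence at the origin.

No rational of total degree below 2 reproduces all 8 coefficients; solving the [0/2] Pade equations on them gives f(γ) = -39/(11*(γ**2 + γ - 9/2)), whose expansion matches every shown term.
Denominator factor (γ**2 + γ - 9/2): discriminant 19, real irrational roots -1/2 + (1/2)*sqrt(19) and -1/2 - (1/2)*sqrt(19); poles of order 1, moduli -1/2 + (1/2)*sqrt(19) and 1/2 + (1/2)*sqrt(19).
The radius of convergence is the smallest modulus among the singular points: -1/2 + (1/2)*sqrt(19).

The radius of convergence is -1/2 + (1/2)*sqrt(19).


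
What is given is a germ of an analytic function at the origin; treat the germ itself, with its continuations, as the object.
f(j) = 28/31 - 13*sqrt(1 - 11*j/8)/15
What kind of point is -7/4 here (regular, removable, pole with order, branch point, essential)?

There is no denominator, hence no pole anywhere.
Branch term sqrt(1 - j/(8/11)): argument at -7/4 is 109/32, nonzero, so -7/4 is not its branch point (a point on a principal cut is still regular for the continued germ).
So the germ continues analytically to -7/4.

The point is a regular point.


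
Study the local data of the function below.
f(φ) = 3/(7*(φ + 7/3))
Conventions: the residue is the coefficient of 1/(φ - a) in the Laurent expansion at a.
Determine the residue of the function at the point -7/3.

The residue is 3/7.

At the order-1 pole -7/3 set g(φ) = (φ - (-7/3))*f(φ) = 3/7.
Simple pole: residue = g(a) at a = -7/3, which is 3/7.


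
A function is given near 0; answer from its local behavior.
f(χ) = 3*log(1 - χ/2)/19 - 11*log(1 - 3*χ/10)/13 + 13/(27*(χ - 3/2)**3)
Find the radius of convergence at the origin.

The radius of convergence is 3/2.

Denominator factor (χ - 3/2)^3: pole of order 3 at 3/2, modulus 3/2.
Branch term (-11/13)*log(1 - χ/(10/3)): its argument vanishes at χ = 10/3, a logarithmic branch point, modulus 10/3.
Branch term (3/19)*log(1 - χ/(2)): its argument vanishes at χ = 2, a logarithmic branch point, modulus 2.
The radius of convergence is the smallest modulus among the singular points: 3/2.


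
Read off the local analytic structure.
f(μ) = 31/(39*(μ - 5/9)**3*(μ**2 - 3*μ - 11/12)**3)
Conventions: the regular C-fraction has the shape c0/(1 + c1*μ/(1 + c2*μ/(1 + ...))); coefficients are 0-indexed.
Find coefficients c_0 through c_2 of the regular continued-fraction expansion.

Taylor coefficients (expand at 0): a_0 = 13017024/2162875, a_1 = -3163136832/118958125, a_2 = 102860523648/503284375.
c0 = a_0 = 13017024/2162875. Peel one level at a time: if S = 1 + c*μ/S' with S'(0) = 1, then c is the μ-coefficient of S and S' = c*μ/(S - 1).
S_1 = c0/f = 1 + (243/55)*μ + (-43677/3025)*μ^2 + ...; c1 = 243/55.
S_2 = c1*μ/(S_1 - 1) = 1 + (4853/1485)*μ + ...; c2 = 4853/1485.

The regular C-fraction coefficients are [13017024/2162875, 243/55, 4853/1485].


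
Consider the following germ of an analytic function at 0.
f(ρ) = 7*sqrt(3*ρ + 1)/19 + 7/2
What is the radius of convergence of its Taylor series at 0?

Branch term (7/19)*sqrt(1 - ρ/(-1/3)): its argument vanishes at ρ = -1/3, a square-root branch point, modulus 1/3.
The radius of convergence is the smallest modulus among the singular points: 1/3.

The radius of convergence is 1/3.


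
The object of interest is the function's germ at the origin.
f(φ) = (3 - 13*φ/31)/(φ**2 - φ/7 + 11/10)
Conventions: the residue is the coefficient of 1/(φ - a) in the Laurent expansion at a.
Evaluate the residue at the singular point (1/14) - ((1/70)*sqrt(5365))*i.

The residue is (-13/62) + ((1289/66526)*sqrt(5365))*i.

The factor φ**2 - φ/7 + 11/10 splits as (φ - a)(φ - a') with a = (1/14) - ((1/70)*sqrt(5365))*i, a' = (1/14) + ((1/70)*sqrt(5365))*i. At the order-1 pole a set g(φ) = (φ - a)*f(φ) = [3 - 13*φ/31] / (φ - a').
Simple pole: residue = g(a) at a = (1/14) - ((1/70)*sqrt(5365))*i, which is (-13/62) + ((1289/66526)*sqrt(5365))*i.


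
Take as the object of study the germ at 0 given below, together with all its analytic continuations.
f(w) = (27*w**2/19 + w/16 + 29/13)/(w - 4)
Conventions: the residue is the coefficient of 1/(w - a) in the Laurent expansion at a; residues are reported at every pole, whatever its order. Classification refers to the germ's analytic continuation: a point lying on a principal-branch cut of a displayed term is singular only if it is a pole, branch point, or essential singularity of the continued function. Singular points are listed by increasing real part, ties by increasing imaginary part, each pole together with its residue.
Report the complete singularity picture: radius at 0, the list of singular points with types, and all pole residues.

Denominator factor (w - 4): pole of order 1 at 4, modulus 4.
The radius of convergence is the smallest modulus among the singular points: 4.
At the order-1 pole 4 set g(w) = (w - (4))*f(w) = 27*w**2/19 + w/16 + 29/13.
Simple pole: residue = g(a) at a = 4, which is 24915/988.

Radius of convergence at 0: 4.
At 4: a pole of order 1; residue 24915/988.


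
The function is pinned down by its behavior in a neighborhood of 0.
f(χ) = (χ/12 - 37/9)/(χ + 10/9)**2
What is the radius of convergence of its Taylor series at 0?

The radius of convergence is 10/9.

Denominator factor (χ + 10/9)^2: pole of order 2 at -10/9, modulus 10/9.
The radius of convergence is the smallest modulus among the singular points: 10/9.


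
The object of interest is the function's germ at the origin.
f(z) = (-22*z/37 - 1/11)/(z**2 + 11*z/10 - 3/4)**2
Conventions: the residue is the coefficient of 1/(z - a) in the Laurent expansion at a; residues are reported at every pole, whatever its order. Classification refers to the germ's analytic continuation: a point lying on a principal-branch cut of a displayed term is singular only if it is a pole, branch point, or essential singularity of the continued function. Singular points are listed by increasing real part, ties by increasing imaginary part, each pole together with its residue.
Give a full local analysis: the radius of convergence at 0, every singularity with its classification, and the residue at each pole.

Denominator factor (z**2 + 11*z/10 - 3/4)^2: discriminant 421/100, real irrational roots -11/20 + (1/20)*sqrt(421) and -11/20 - (1/20)*sqrt(421); poles of order 2, moduli -11/20 + (1/20)*sqrt(421) and 11/20 + (1/20)*sqrt(421).
The radius of convergence is the smallest modulus among the singular points: -11/20 + (1/20)*sqrt(421).
The factor z**2 + 11*z/10 - 3/4 splits as (z - a)(z - a') with a = -11/20 - (1/20)*sqrt(421), a' = -11/20 + (1/20)*sqrt(421). At the order-2 pole a set g(z) = (z - a)^2*f(z) = [-22*z/37 - 1/11] / (z - a')^2.
Order-2 pole: residue = g'(a); g'(-11/20 - (1/20)*sqrt(421)) = (192200/72137087)*sqrt(421), so the residue is (192200/72137087)*sqrt(421).
The factor z**2 + 11*z/10 - 3/4 splits as (z - a)(z - a') with a = -11/20 + (1/20)*sqrt(421), a' = -11/20 - (1/20)*sqrt(421). At the order-2 pole a set g(z) = (z - a)^2*f(z) = [-22*z/37 - 1/11] / (z - a')^2.
Order-2 pole: residue = g'(a); g'(-11/20 + (1/20)*sqrt(421)) = -(192200/72137087)*sqrt(421), so the residue is -(192200/72137087)*sqrt(421).
List the singular points by increasing real part (a conjugate pair: the negative imaginary part first).

Radius of convergence at 0: -11/20 + (1/20)*sqrt(421).
At -11/20 - (1/20)*sqrt(421): a pole of order 2; residue (192200/72137087)*sqrt(421).
At -11/20 + (1/20)*sqrt(421): a pole of order 2; residue -(192200/72137087)*sqrt(421).


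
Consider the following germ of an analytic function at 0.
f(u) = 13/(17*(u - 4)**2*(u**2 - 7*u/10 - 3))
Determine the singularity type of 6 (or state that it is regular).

The point is a regular point.

Denominator factors: u - 4 = 2 at u = 6; u**2 - 7*u/10 - 3 = 144/5 at u = 6 — none vanishes.
So the germ continues analytically to 6.


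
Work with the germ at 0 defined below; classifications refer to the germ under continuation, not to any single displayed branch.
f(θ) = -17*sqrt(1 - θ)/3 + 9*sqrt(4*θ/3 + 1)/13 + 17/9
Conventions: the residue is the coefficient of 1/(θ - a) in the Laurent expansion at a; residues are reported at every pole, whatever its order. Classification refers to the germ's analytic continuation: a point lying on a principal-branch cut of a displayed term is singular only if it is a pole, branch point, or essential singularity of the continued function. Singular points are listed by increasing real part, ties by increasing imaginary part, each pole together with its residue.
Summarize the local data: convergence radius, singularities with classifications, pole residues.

Branch term (-17/3)*sqrt(1 - θ/(1)): its argument vanishes at θ = 1, a square-root branch point, modulus 1.
Branch term (9/13)*sqrt(1 - θ/(-3/4)): its argument vanishes at θ = -3/4, a square-root branch point, modulus 3/4.
The radius of convergence is the smallest modulus among the singular points: 3/4.
List the singular points by increasing real part (a conjugate pair: the negative imaginary part first).

Radius of convergence at 0: 3/4.
At -3/4: an algebraic (square-root) branch point.
At 1: an algebraic (square-root) branch point.


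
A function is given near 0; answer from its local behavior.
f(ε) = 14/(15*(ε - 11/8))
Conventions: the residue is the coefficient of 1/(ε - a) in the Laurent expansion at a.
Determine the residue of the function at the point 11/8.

At the order-1 pole 11/8 set g(ε) = (ε - (11/8))*f(ε) = 14/15.
Simple pole: residue = g(a) at a = 11/8, which is 14/15.

The residue is 14/15.


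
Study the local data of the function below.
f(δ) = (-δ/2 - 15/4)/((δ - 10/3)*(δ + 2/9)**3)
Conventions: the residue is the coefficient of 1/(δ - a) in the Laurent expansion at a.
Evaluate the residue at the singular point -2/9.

The residue is 15795/131072.

At the order-3 pole -2/9 set g(δ) = (δ - (-2/9))^3*f(δ) = (-δ/2 - 15/4)/(δ - 10/3).
Order-3 pole: residue = g''(a)/2; g''(-2/9) = 15795/65536, so the residue is 15795/131072.


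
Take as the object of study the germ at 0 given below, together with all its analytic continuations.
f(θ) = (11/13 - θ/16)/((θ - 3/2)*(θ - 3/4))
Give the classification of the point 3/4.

The denominator factor θ - 3/4 vanishes at 3/4 and appears to the power 1; the numerator there equals 665/832, nonzero, and no other factor vanishes.
Hence a pole whose order is the multiplicity, 1.

The point is a pole of order 1.


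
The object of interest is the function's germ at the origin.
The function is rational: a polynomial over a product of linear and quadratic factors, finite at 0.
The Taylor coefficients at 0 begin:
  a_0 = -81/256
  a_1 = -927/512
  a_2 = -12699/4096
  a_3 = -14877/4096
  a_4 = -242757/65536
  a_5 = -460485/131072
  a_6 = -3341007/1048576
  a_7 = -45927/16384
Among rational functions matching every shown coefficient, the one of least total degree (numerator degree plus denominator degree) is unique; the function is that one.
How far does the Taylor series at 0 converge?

The radius of convergence is 4/3.

No rational of total degree below 4 reproduces all 8 coefficients; solving the [2/2] Pade equations on them gives f(ψ) = (-ψ**2 - 19*ψ/8 - 9/16)/(ψ - 4/3)**2, whose expansion matches every shown term.
Denominator factor (ψ - 4/3)^2: pole of order 2 at 4/3, modulus 4/3.
The radius of convergence is the smallest modulus among the singular points: 4/3.


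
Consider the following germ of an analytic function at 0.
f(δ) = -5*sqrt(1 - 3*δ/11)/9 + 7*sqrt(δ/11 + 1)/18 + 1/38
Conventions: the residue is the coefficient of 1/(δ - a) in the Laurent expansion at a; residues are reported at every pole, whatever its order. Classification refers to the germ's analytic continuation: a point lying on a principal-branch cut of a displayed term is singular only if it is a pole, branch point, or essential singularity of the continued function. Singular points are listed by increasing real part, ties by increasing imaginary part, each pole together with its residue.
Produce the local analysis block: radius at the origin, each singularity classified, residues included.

Radius of convergence at 0: 11/3.
At -11: an algebraic (square-root) branch point.
At 11/3: an algebraic (square-root) branch point.

Branch term (7/18)*sqrt(1 - δ/(-11)): its argument vanishes at δ = -11, a square-root branch point, modulus 11.
Branch term (-5/9)*sqrt(1 - δ/(11/3)): its argument vanishes at δ = 11/3, a square-root branch point, modulus 11/3.
The radius of convergence is the smallest modulus among the singular points: 11/3.
List the singular points by increasing real part (a conjugate pair: the negative imaginary part first).


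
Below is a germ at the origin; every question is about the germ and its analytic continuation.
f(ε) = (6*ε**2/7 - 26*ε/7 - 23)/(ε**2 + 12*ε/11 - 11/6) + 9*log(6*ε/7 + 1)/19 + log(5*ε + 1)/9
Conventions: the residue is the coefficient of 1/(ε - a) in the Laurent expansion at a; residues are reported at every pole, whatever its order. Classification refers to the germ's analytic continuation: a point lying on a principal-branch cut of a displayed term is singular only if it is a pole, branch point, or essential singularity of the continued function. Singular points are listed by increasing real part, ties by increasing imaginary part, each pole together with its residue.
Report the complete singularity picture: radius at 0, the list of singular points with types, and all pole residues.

Radius of convergence at 0: 1/5.
At -6/11 - (1/66)*sqrt(9282): a pole of order 1; residue -179/77 + (1143/17017)*sqrt(9282).
At -7/6: a logarithmic branch point.
At -1/5: a logarithmic branch point.
At -6/11 + (1/66)*sqrt(9282): a pole of order 1; residue -179/77 - (1143/17017)*sqrt(9282).


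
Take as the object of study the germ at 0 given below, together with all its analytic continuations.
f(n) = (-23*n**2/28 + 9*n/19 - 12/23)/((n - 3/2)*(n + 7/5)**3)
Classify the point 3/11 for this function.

Denominator factors: n + 7/5 = 92/55 at n = 3/11; n - 3/2 = -27/22 at n = 3/11 — none vanishes.
So the germ continues analytically to 3/11.

The point is a regular point.


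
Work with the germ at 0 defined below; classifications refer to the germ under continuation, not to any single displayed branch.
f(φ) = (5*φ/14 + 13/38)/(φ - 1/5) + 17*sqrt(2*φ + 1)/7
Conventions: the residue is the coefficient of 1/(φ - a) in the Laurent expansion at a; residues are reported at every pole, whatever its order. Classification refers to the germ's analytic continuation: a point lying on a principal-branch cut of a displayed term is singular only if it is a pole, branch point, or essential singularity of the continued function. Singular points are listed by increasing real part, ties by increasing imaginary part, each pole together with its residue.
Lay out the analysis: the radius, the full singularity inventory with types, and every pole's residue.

Radius of convergence at 0: 1/5.
At -1/2: an algebraic (square-root) branch point.
At 1/5: a pole of order 1; residue 55/133.

Denominator factor (φ - 1/5): pole of order 1 at 1/5, modulus 1/5.
Branch term (17/7)*sqrt(1 - φ/(-1/2)): its argument vanishes at φ = -1/2, a square-root branch point, modulus 1/2.
The radius of convergence is the smallest modulus among the singular points: 1/5.
The branch term is analytic at 1/5 and contributes nothing to the residue; only the rational part matters.
At the order-1 pole 1/5 set g(φ) = (φ - (1/5))*(rational part) = 5*φ/14 + 13/38.
Simple pole: residue = g(a) at a = 1/5, which is 55/133.
List the singular points by increasing real part (a conjugate pair: the negative imaginary part first).


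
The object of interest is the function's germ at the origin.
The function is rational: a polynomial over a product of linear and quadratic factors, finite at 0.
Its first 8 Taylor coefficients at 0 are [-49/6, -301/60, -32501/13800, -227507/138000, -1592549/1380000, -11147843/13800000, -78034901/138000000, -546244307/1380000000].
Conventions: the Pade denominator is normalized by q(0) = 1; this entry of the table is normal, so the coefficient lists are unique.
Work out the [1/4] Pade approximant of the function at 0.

The Pade approximant has numerator coefficients [-49/6, -464298331/30670770]; denominator coefficients [1, 12670747/10223590, -123415583/117571285, 10056738/117571285, -382156044/2704139555].

Taylor coefficients needed (read off): a_0 = -49/6, a_1 = -301/60, a_2 = -32501/13800, a_3 = -227507/138000, a_4 = -1592549/1380000, a_5 = -11147843/13800000.
Write the denominator as Q(ε) = 1 + q1*ε + q2*ε^2 + q3*ε^3 + q4*ε^4. Requiring Q*f - P = O(ε^6) with deg P <= 1 kills the coefficients of ε^2..ε^5 in Q*f:
  ε^2: a_2 + q1*a_1 + q2*a_0 = 0, i.e. -32501/13800 + (-301/60)*q1 + (-49/6)*q2 = 0.
  ε^3: a_3 + q1*a_2 + q2*a_1 + q3*a_0 = 0, i.e. -227507/138000 + (-32501/13800)*q1 + (-301/60)*q2 + (-49/6)*q3 = 0.
  ε^4: a_4 + q1*a_3 + q2*a_2 + q3*a_1 + q4*a_0 = 0, i.e. -1592549/1380000 + (-227507/138000)*q1 + (-32501/13800)*q2 + (-301/60)*q3 + (-49/6)*q4 = 0.
  ε^5: a_5 + q1*a_4 + q2*a_3 + q3*a_2 + q4*a_1 = 0, i.e. -11147843/13800000 + (-1592549/1380000)*q1 + (-227507/138000)*q2 + (-32501/13800)*q3 + (-301/60)*q4 = 0.
Solving this linear system: q1 = 12670747/10223590, q2 = -123415583/117571285, q3 = 10056738/117571285, q4 = -382156044/2704139555.
The numerator is Q*f truncated at degree 1: P0 = a_0 = -49/6; P1 = a_1 + q1*a_0 = -464298331/30670770.


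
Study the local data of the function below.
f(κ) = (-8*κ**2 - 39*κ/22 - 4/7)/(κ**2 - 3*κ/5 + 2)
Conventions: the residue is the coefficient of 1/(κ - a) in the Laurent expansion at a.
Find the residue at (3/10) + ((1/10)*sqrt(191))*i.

The factor κ**2 - 3*κ/5 + 2 splits as (κ - a)(κ - a') with a = (3/10) + ((1/10)*sqrt(191))*i, a' = (3/10) - ((1/10)*sqrt(191))*i. At the order-1 pole a set g(κ) = (κ - a)*f(κ) = [-8*κ**2 - 39*κ/22 - 4/7] / (κ - a').
Simple pole: residue = g(a) at a = (3/10) + ((1/10)*sqrt(191))*i, which is (-723/220) - ((103617/294140)*sqrt(191))*i.

The residue is (-723/220) - ((103617/294140)*sqrt(191))*i.


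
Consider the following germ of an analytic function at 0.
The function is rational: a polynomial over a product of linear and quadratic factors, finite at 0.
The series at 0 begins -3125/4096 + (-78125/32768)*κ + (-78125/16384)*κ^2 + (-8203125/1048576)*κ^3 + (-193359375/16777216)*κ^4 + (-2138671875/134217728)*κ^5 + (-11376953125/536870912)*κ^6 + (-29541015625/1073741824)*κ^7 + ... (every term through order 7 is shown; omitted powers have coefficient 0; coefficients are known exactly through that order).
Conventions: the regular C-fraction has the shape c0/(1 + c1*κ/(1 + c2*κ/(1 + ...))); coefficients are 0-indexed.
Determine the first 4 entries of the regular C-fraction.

The regular C-fraction coefficients are [-3125/4096, -25/8, 9/8, -23/36].

Taylor coefficients (read off): a_0 = -3125/4096, a_1 = -78125/32768, a_2 = -78125/16384, a_3 = -8203125/1048576.
c0 = a_0 = -3125/4096. Peel one level at a time: if S = 1 + c*κ/S' with S'(0) = 1, then c is the κ-coefficient of S and S' = c*κ/(S - 1).
S_1 = c0/f = 1 + (-25/8)*κ + (225/64)*κ^2 + ...; c1 = -25/8.
S_2 = c1*κ/(S_1 - 1) = 1 + (9/8)*κ + (23/32)*κ^2 + ...; c2 = 9/8.
S_3 = c2*κ/(S_2 - 1) = 1 + (-23/36)*κ + ...; c3 = -23/36.


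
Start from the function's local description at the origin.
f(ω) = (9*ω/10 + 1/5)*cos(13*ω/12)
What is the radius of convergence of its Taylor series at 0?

The factor cos(13*ω/12) is entire and contributes no finite singular point.
The polynomial part has no poles.
No finite singular points: the Taylor series at 0 converges everywhere.

The radius of convergence is infinite.


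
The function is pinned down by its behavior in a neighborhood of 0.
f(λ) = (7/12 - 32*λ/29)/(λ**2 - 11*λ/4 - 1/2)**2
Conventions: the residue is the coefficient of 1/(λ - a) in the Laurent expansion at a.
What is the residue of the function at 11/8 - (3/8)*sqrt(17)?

The residue is -(10400/678861)*sqrt(17).

The factor λ**2 - 11*λ/4 - 1/2 splits as (λ - a)(λ - a') with a = 11/8 - (3/8)*sqrt(17), a' = 11/8 + (3/8)*sqrt(17). At the order-2 pole a set g(λ) = (λ - a)^2*f(λ) = [7/12 - 32*λ/29] / (λ - a')^2.
Order-2 pole: residue = g'(a); g'(11/8 - (3/8)*sqrt(17)) = -(10400/678861)*sqrt(17), so the residue is -(10400/678861)*sqrt(17).


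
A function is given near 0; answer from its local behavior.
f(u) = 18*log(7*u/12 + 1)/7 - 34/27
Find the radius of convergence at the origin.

The radius of convergence is 12/7.

Branch term (18/7)*log(1 - u/(-12/7)): its argument vanishes at u = -12/7, a logarithmic branch point, modulus 12/7.
The radius of convergence is the smallest modulus among the singular points: 12/7.


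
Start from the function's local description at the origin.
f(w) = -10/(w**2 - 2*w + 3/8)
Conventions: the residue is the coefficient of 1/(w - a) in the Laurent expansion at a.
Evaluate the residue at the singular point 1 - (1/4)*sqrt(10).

The factor w**2 - 2*w + 3/8 splits as (w - a)(w - a') with a = 1 - (1/4)*sqrt(10), a' = 1 + (1/4)*sqrt(10). At the order-1 pole a set g(w) = (w - a)*f(w) = [-10] / (w - a').
Simple pole: residue = g(a) at a = 1 - (1/4)*sqrt(10), which is (2)*sqrt(10).

The residue is (2)*sqrt(10).


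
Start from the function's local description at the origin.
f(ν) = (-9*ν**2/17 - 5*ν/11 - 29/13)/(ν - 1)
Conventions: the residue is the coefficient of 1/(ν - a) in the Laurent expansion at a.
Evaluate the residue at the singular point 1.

At the order-1 pole 1 set g(ν) = (ν - (1))*f(ν) = -9*ν**2/17 - 5*ν/11 - 29/13.
Simple pole: residue = g(a) at a = 1, which is -7815/2431.

The residue is -7815/2431.


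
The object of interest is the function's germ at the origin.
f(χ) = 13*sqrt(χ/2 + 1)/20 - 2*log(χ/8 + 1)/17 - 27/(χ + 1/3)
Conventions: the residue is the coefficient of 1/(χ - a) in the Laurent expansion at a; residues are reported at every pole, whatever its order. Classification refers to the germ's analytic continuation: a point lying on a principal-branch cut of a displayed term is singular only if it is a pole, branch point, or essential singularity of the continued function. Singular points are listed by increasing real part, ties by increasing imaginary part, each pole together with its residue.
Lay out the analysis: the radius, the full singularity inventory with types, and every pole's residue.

Radius of convergence at 0: 1/3.
At -8: a logarithmic branch point.
At -2: an algebraic (square-root) branch point.
At -1/3: a pole of order 1; residue -27.

Denominator factor (χ + 1/3): pole of order 1 at -1/3, modulus 1/3.
Branch term (-2/17)*log(1 - χ/(-8)): its argument vanishes at χ = -8, a logarithmic branch point, modulus 8.
Branch term (13/20)*sqrt(1 - χ/(-2)): its argument vanishes at χ = -2, a square-root branch point, modulus 2.
The radius of convergence is the smallest modulus among the singular points: 1/3.
The branch terms are analytic at -1/3 and contribute nothing to the residue; only the rational part matters.
At the order-1 pole -1/3 set g(χ) = (χ - (-1/3))*(rational part) = -27.
Simple pole: residue = g(a) at a = -1/3, which is -27.
List the singular points by increasing real part (a conjugate pair: the negative imaginary part first).


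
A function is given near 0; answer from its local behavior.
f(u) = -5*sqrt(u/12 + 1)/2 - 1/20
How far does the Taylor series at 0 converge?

The radius of convergence is 12.

Branch term (-5/2)*sqrt(1 - u/(-12)): its argument vanishes at u = -12, a square-root branch point, modulus 12.
The radius of convergence is the smallest modulus among the singular points: 12.


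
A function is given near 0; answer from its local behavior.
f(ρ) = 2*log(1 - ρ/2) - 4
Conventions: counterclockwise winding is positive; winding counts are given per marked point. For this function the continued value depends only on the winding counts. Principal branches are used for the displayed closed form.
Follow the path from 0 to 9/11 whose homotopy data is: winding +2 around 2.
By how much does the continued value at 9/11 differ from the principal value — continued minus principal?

Continued minus principal equals (8)*pi*i.

The rational part is single-valued and drops out of the difference; each branch term changes only by its own monodromy.
(2)*log(1 - ρ/(2)): each positive loop around 2 adds 2*pi*i to the log, so winding +2 contributes (2)*(2)*2*pi*i = (8)*pi*i.
Summing the contributions at ρ = 9/11 gives (8)*pi*i.


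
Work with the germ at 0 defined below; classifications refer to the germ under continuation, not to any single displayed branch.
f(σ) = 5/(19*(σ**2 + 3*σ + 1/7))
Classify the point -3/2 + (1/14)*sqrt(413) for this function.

The denominator factor σ**2 + 3*σ + 1/7 vanishes at -3/2 + (1/14)*sqrt(413) and appears to the power 1; the numerator there equals 5/19, nonzero, and no other factor vanishes.
Hence a pole whose order is the multiplicity, 1.

The point is a pole of order 1.


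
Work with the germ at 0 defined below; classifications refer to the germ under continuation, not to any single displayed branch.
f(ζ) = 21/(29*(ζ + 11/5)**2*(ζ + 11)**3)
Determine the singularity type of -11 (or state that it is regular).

The point is a pole of order 3.

The denominator factor ζ + 11 vanishes at -11 and appears to the power 3; the numerator there equals 21/29, nonzero, and no other factor vanishes.
Hence a pole whose order is the multiplicity, 3.


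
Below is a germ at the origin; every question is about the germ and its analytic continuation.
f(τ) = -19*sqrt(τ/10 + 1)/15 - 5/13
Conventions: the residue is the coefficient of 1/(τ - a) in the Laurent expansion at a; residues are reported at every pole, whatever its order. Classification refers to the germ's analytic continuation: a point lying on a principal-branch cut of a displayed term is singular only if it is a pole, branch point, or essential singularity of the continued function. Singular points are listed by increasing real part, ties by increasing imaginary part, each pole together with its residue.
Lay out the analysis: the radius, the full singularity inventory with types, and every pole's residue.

Radius of convergence at 0: 10.
At -10: an algebraic (square-root) branch point.

Branch term (-19/15)*sqrt(1 - τ/(-10)): its argument vanishes at τ = -10, a square-root branch point, modulus 10.
The radius of convergence is the smallest modulus among the singular points: 10.


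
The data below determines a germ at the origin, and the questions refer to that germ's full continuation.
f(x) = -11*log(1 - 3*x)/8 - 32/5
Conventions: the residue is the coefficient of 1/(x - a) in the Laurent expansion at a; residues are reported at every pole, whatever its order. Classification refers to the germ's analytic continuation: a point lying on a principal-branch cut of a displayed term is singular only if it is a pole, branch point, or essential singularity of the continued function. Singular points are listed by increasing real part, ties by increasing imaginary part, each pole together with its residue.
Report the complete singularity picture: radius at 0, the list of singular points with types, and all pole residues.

Branch term (-11/8)*log(1 - x/(1/3)): its argument vanishes at x = 1/3, a logarithmic branch point, modulus 1/3.
The radius of convergence is the smallest modulus among the singular points: 1/3.

Radius of convergence at 0: 1/3.
At 1/3: a logarithmic branch point.
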